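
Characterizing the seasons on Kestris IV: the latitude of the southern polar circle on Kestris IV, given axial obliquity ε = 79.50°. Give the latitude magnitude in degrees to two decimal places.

The polar circle is the lowest latitude that experiences at least one full rotation of continuous darkness at the northern-summer solstice; it lies at |φ| = 90° − ε = 90° − 79.50° = 10.50°.

10.50°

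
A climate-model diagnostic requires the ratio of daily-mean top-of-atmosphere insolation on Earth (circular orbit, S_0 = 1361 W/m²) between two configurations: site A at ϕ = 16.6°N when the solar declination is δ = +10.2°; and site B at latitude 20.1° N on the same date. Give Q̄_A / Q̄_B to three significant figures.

Q̄_A / Q̄_B ≈ 1.00

— Configuration A (ϕ=+16.6°):
cos h₀ = −tan(+16.6°) tan(+10.200°) = -0.0536, h₀ = 1.6245 rad.
Bracket: h₀ sin ϕ sin δ + cos ϕ cos δ sin h₀ = 1.6245×0.28569×0.17708 + 0.95832×0.98420×0.99856 = 0.082183 + 0.941820 = 1.024003.
Q̄ = (S_0/π) × [bracket] = (1361/π) × 1.024003 = 443.62 W/m².
— Configuration B (ϕ=+20.1°):
cos h₀ = −tan(+20.1°) tan(+10.200°) = -0.0658, h₀ = 1.6367 rad.
Bracket: h₀ sin ϕ sin δ + cos ϕ cos δ sin h₀ = 1.6367×0.34366×0.17708 + 0.93909×0.98420×0.99783 = 0.099602 + 0.922247 = 1.021849.
Q̄ = (S_0/π) × [bracket] = (1361/π) × 1.021849 = 442.69 W/m².
Ratio Q̄_A / Q̄_B = 443.62 / 442.69 = 1.002.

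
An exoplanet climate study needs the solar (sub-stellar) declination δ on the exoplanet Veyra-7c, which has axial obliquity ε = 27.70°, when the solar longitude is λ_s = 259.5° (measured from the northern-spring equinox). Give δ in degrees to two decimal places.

sin δ = sin ε · sin λ_s = sin 27.70° × sin 259.5° = -0.457058.
δ = arcsin(-0.457058) = -27.20°.

δ = -27.20°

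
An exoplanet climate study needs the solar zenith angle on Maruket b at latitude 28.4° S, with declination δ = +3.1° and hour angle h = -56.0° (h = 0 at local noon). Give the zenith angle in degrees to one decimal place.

cos θ_z = sin φ sin δ + cos φ cos δ cos h = -0.025721 + 0.491173 = 0.465452.
θ_z = arccos(0.465452) = 62.3°.

θ_z = 62.3°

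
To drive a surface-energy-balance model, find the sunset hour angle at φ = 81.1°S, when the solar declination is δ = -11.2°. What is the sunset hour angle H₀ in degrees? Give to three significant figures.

H₀ = 180°

Sunrise equation: cos H₀ = −tan φ · tan δ = -1.2644 ≤ −1, so the Sun never sets (polar day) and H₀ = π.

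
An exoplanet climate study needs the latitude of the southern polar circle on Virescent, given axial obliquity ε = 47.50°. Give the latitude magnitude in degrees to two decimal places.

The polar circle is the lowest latitude that experiences at least one full rotation of continuous darkness at the northern-summer solstice; it lies at |φ| = 90° − ε = 90° − 47.50° = 42.50°.

42.50°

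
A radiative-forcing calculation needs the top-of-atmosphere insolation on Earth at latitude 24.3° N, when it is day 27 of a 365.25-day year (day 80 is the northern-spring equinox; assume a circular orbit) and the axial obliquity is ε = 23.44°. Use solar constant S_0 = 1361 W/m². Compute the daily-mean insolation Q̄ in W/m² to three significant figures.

Q̄ ≈ 291 W/m²

Solar longitude: L_s = 360° × (27 − 80)/365.25 = -52.238°, i.e. -52.238° + 360° = 307.762°.
sin δ = sin 23.44° × sin 307.762° = -0.31448, so δ = -18.329°.
cos h₀ = −tan(+24.3°) tan(-18.329°) = 0.1496, h₀ = 1.4207 rad.
Bracket: h₀ sin ϕ sin δ + cos ϕ cos δ sin h₀ = 1.4207×0.41151×-0.31448 + 0.91140×0.94927×0.98875 = -0.183855 + 0.855432 = 0.671577.
Q̄ = (S_0/π) × [bracket] = (1361/π) × 0.671577 = 290.9 W/m².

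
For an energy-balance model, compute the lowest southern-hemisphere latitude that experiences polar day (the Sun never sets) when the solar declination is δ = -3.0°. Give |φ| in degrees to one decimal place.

|φ| = 87.0°

Polar day requires cos H₀ = −tan φ tan δ ≤ −1, i.e. tan φ tan δ ≥ 1.
The boundary is |tan φ| · |tan δ| = 1, so |φ| = 90° − |δ| = 90° − 3.0° = 87.0° in the southern hemisphere.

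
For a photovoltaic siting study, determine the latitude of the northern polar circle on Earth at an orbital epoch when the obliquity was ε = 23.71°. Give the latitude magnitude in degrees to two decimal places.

The polar circle is the lowest latitude that experiences at least one full rotation of continuous daylight at the northern-summer solstice; it lies at |ϕ| = 90° − ε = 90° − 23.71° = 66.29°.

66.29°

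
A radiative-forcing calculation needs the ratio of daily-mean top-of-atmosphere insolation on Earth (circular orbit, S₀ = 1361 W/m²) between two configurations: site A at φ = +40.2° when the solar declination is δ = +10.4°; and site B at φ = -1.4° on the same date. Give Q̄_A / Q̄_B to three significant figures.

Q̄_A / Q̄_B ≈ 0.966

— Configuration A (φ=+40.2°):
cos H₀ = −tan(+40.2°) tan(+10.400°) = -0.1551, H₀ = 1.7265 rad.
Bracket: H₀ sin φ sin δ + cos φ cos δ sin H₀ = 1.7265×0.64546×0.18052 + 0.76380×0.98357×0.98790 = 0.201169 + 0.742161 = 0.943330.
Q̄ = (S₀/π) × [bracket] = (1361/π) × 0.943330 = 408.67 W/m².
— Configuration B (φ=-1.4°):
cos H₀ = −tan(-1.4°) tan(+10.400°) = 0.0045, H₀ = 1.5663 rad.
Bracket: H₀ sin φ sin δ + cos φ cos δ sin H₀ = 1.5663×-0.02443×0.18052 + 0.99970×0.98357×0.99999 = -0.006908 + 0.983265 = 0.976357.
Q̄ = (S₀/π) × [bracket] = (1361/π) × 0.976357 = 422.98 W/m².
Ratio Q̄_A / Q̄_B = 408.67 / 422.98 = 0.9662.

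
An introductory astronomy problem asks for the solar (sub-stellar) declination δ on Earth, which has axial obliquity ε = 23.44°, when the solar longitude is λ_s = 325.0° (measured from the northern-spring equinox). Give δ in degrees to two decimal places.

sin δ = sin ε · sin λ_s = sin 23.44° × sin 325.0° = -0.228162.
δ = arcsin(-0.228162) = -13.19°.

δ = -13.19°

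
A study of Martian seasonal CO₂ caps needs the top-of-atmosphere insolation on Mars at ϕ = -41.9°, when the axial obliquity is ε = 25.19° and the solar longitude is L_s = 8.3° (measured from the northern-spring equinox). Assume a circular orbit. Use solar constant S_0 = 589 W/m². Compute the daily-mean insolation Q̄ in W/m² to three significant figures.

Solar declination: sin δ = sin ε · sin L_s = sin 25.19° × sin 8.3° = 0.06144, so δ = +3.523°.
cos h₀ = −tan(-41.9°) tan(+3.523°) = 0.0552, h₀ = 1.5155 rad.
Bracket: h₀ sin ϕ sin δ + cos ϕ cos δ sin h₀ = 1.5155×-0.66783×0.06144 + 0.74431×0.99811×0.99847 = -0.062183 + 0.741767 = 0.679584.
Q̄ = (S_0/π) × [bracket] = (589/π) × 0.679584 = 127.4 W/m².

Q̄ ≈ 127 W/m²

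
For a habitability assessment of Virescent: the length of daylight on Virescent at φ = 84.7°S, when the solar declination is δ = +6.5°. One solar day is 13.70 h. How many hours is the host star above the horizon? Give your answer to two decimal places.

0.00 h

cos H₀ = −tan φ · tan δ = 1.2282 ≥ 1, so the host star never rises (polar night) and H₀ = 0.
Daylight = 2H₀/(2π) × 13.70 h = (0.0000/π) × 13.70 = 0.00 h.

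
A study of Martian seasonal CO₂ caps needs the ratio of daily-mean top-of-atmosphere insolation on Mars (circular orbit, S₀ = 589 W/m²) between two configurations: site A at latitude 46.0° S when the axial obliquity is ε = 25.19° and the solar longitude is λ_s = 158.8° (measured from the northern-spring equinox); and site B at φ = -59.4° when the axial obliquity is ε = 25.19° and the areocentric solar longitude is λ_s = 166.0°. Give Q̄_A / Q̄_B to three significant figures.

— Configuration A (φ=-46.0°):
Solar declination: sin δ = sin ε · sin λ_s = sin 25.19° × sin 158.8° = 0.15392, so δ = +8.854°.
cos H₀ = −tan(-46.0°) tan(+8.854°) = 0.1613, H₀ = 1.4088 rad.
Bracket: H₀ sin φ sin δ + cos φ cos δ sin H₀ = 1.4088×-0.71934×0.15392 + 0.69466×0.98808×0.98690 = -0.155983 + 0.677388 = 0.521405.
Q̄ = (S₀/π) × [bracket] = (589/π) × 0.521405 = 97.755 W/m².
— Configuration B (φ=-59.4°):
sin δ = sin 25.19° × sin 166.0° = 0.10297, so δ = +5.910°.
cos H₀ = −tan(-59.4°) tan(+5.910°) = 0.1750, H₀ = 1.3949 rad.
Bracket: H₀ sin φ sin δ + cos φ cos δ sin H₀ = 1.3949×-0.86074×0.10297 + 0.50904×0.99468×0.98456 = -0.123631 + 0.498514 = 0.374883.
Q̄ = (S₀/π) × [bracket] = (589/π) × 0.374883 = 70.285 W/m².
Ratio Q̄_A / Q̄_B = 97.755 / 70.285 = 1.391.

Q̄_A / Q̄_B ≈ 1.39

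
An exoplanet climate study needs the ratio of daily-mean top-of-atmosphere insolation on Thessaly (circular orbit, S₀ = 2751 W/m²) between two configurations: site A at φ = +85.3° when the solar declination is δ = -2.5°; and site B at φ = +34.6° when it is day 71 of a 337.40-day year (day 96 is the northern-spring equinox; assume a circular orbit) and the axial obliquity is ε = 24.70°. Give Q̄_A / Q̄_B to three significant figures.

— Configuration A (φ=+85.3°):
cos H₀ = −tan(+85.3°) tan(-2.500°) = 0.5311, H₀ = 1.0109 rad.
Bracket: H₀ sin φ sin δ + cos φ cos δ sin H₀ = 1.0109×0.99664×-0.04362 + 0.08194×0.99905×0.84734 = -0.043947 + 0.069365 = 0.025418.
Q̄ = (S₀/π) × [bracket] = (2751/π) × 0.025418 = 22.258 W/m².
— Configuration B (φ=+34.6°):
Solar longitude: λ_s = 360° × (71 − 96)/337.40 = -26.675°, i.e. -26.675° + 360° = 333.325°.
sin δ = sin 24.70° × sin 333.325° = -0.18759, so δ = -10.812°.
cos H₀ = −tan(+34.6°) tan(-10.812°) = 0.1317, H₀ = 1.4387 rad.
Bracket: H₀ sin φ sin δ + cos φ cos δ sin H₀ = 1.4387×0.56784×-0.18759 + 0.82314×0.98225×0.99128 = -0.153252 + 0.801479 = 0.648227.
Q̄ = (S₀/π) × [bracket] = (2751/π) × 0.648227 = 567.63 W/m².
Ratio Q̄_A / Q̄_B = 22.258 / 567.63 = 0.03921.

Q̄_A / Q̄_B ≈ 0.0392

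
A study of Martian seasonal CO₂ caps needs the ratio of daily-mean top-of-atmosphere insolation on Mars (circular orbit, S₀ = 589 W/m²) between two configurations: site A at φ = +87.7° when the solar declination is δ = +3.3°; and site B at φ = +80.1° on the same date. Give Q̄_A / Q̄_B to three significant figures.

Q̄_A / Q̄_B ≈ 0.669

— Configuration A (φ=+87.7°):
cos H₀ = −tan(+87.7°) tan(+3.300°) = -1.4356 ≤ −1 ⇒ polar day, H₀ = π.
Bracket: H₀ sin φ sin δ + cos φ cos δ sin H₀ = 3.1416×0.99919×0.05756 + 0.04013×0.99834×0.00000 = 0.180684 + 0.000000 = 0.180684.
Q̄ = (S₀/π) × [bracket] = (589/π) × 0.180684 = 33.875 W/m².
— Configuration B (φ=+80.1°):
cos H₀ = −tan(+80.1°) tan(+3.300°) = -0.3304, H₀ = 1.9075 rad.
Bracket: H₀ sin φ sin δ + cos φ cos δ sin H₀ = 1.9075×0.98511×0.05756 + 0.17193×0.99834×0.94385 = 0.108161 + 0.162007 = 0.270168.
Q̄ = (S₀/π) × [bracket] = (589/π) × 0.270168 = 50.652 W/m².
Ratio Q̄_A / Q̄_B = 33.875 / 50.652 = 0.6688.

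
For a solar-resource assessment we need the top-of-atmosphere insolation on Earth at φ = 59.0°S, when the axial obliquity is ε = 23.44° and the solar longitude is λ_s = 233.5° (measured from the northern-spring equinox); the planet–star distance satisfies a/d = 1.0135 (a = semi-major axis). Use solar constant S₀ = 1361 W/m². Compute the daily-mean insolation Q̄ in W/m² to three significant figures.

Q̄ ≈ 444 W/m²

Solar declination: sin δ = sin ε · sin λ_s = sin 23.44° × sin 233.5° = -0.31977, so δ = -18.649°.
cos H₀ = −tan(-59.0°) tan(-18.649°) = -0.5617, H₀ = 2.1672 rad.
Bracket: H₀ sin φ sin δ + cos φ cos δ sin H₀ = 2.1672×-0.85717×-0.31977 + 0.51504×0.94750×0.82736 = 0.594024 + 0.403752 = 0.997776.
Inverse-square distance factor (a/d)² = 1.0135² = 1.027182.
Q̄ = (S₀/π) × 1.027182 × [bracket] = (1361/π) × 1.027182 × 0.997776 = 444.0 W/m².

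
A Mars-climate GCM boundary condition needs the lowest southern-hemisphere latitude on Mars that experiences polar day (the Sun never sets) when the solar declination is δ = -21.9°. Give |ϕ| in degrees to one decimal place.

|ϕ| = 68.1°

Polar day requires cos h₀ = −tan ϕ tan δ ≤ −1, i.e. tan ϕ tan δ ≥ 1.
The boundary is |tan ϕ| · |tan δ| = 1, so |ϕ| = 90° − |δ| = 90° − 21.9° = 68.1° in the southern hemisphere.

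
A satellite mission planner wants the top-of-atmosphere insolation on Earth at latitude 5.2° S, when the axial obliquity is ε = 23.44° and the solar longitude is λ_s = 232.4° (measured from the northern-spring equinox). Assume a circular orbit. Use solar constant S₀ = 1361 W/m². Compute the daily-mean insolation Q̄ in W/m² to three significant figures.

Q̄ ≈ 429 W/m²

Solar declination: sin δ = sin ε · sin λ_s = sin 23.44° × sin 232.4° = -0.31516, so δ = -18.371°.
cos H₀ = −tan(-5.2°) tan(-18.371°) = -0.0302, H₀ = 1.6010 rad.
Bracket: H₀ sin φ sin δ + cos φ cos δ sin H₀ = 1.6010×-0.09063×-0.31516 + 0.99588×0.94904×0.99954 = 0.045729 + 0.944695 = 0.990424.
Q̄ = (S₀/π) × [bracket] = (1361/π) × 0.990424 = 429.1 W/m².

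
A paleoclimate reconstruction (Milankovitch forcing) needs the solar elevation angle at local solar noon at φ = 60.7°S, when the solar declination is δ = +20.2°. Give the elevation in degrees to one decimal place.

9.1°

At local noon the hour angle is zero, so the zenith angle equals |φ − δ| = |-60.7° − (+20.200°)| = 80.900°.
Elevation = 90° − 80.900° = 9.1°.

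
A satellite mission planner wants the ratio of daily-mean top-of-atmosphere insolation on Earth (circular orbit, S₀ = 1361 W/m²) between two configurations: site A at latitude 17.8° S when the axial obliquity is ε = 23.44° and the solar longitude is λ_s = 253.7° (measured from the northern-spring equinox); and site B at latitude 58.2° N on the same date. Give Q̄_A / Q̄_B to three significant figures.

Q̄_A / Q̄_B ≈ 11.9

— Configuration A (φ=-17.8°):
Solar declination: sin δ = sin ε · sin λ_s = sin 23.44° × sin 253.7° = -0.38180, so δ = -22.445°.
cos H₀ = −tan(-17.8°) tan(-22.445°) = -0.1326, H₀ = 1.7038 rad.
Bracket: H₀ sin φ sin δ + cos φ cos δ sin H₀ = 1.7038×-0.30570×-0.38180 + 0.95213×0.92425×0.99117 = 0.198861 + 0.872236 = 1.071097.
Q̄ = (S₀/π) × [bracket] = (1361/π) × 1.071097 = 464.02 W/m².
— Configuration B (φ=+58.2°):
cos H₀ = −tan(+58.2°) tan(-22.445°) = 0.6663, H₀ = 0.8416 rad.
Bracket: H₀ sin φ sin δ + cos φ cos δ sin H₀ = 0.8416×0.84989×-0.38180 + 0.52696×0.92425×0.74573 = -0.273089 + 0.363202 = 0.090113.
Q̄ = (S₀/π) × [bracket] = (1361/π) × 0.090113 = 39.039 W/m².
Ratio Q̄_A / Q̄_B = 464.02 / 39.039 = 11.89.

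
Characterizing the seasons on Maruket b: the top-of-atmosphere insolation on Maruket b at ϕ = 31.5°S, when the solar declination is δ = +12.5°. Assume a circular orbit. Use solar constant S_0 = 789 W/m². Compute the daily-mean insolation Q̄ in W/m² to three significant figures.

Q̄ ≈ 166 W/m²

cos h₀ = −tan(-31.5°) tan(+12.500°) = 0.1359, h₀ = 1.4345 rad.
Bracket: h₀ sin ϕ sin δ + cos ϕ cos δ sin h₀ = 1.4345×-0.52250×0.21644 + 0.85264×0.97630×0.99073 = -0.162227 + 0.824716 = 0.662489.
Q̄ = (S_0/π) × [bracket] = (789/π) × 0.662489 = 166.4 W/m².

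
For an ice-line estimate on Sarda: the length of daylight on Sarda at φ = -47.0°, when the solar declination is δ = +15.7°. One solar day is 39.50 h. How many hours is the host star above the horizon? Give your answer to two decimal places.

cos H₀ = −tan φ · tan δ = −tan(-47.0°) × tan(+15.700°) = 0.3014, so H₀ = 1.2646 rad = 72.46°.
Daylight = 2H₀/(2π) × 39.50 h = (1.2646/π) × 39.50 = 15.90 h.

15.90 h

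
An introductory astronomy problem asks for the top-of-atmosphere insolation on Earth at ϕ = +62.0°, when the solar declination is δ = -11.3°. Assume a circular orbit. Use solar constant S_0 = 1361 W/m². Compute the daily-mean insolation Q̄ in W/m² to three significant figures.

Q̄ ≈ 96.0 W/m²

cos h₀ = −tan(+62.0°) tan(-11.300°) = 0.3758, h₀ = 1.1855 rad.
Bracket: h₀ sin ϕ sin δ + cos ϕ cos δ sin h₀ = 1.1855×0.88295×-0.19595 + 0.46947×0.98061×0.92670 = -0.205108 + 0.426622 = 0.221514.
Q̄ = (S_0/π) × [bracket] = (1361/π) × 0.221514 = 95.96 W/m².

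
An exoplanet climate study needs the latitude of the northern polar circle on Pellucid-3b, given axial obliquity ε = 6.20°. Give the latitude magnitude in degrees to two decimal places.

The polar circle is the lowest latitude that experiences at least one full rotation of continuous daylight at the northern-summer solstice; it lies at |ϕ| = 90° − ε = 90° − 6.20° = 83.80°.

83.80°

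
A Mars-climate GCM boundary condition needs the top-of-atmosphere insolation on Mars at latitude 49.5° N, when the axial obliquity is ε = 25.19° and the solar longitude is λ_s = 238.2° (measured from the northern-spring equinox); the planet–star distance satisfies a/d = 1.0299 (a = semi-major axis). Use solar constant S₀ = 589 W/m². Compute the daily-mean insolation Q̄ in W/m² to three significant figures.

Solar declination: sin δ = sin ε · sin λ_s = sin 25.19° × sin 238.2° = -0.36173, so δ = -21.207°.
cos H₀ = −tan(+49.5°) tan(-21.207°) = 0.4543, H₀ = 1.0992 rad.
Bracket: H₀ sin φ sin δ + cos φ cos δ sin H₀ = 1.0992×0.76041×-0.36173 + 0.64945×0.93228×0.89085 = -0.302349 + 0.539382 = 0.237033.
Inverse-square distance factor (a/d)² = 1.0299² = 1.060694.
Q̄ = (S₀/π) × 1.060694 × [bracket] = (589/π) × 1.060694 × 0.237033 = 47.14 W/m².

Q̄ ≈ 47.1 W/m²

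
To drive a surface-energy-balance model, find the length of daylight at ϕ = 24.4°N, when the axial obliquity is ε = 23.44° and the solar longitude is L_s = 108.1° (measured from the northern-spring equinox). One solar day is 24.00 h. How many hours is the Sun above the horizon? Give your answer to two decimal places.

Solar declination: sin δ = sin ε · sin L_s = sin 23.44° × sin 108.1° = 0.37810, so δ = +22.216°.
cos h₀ = −tan ϕ · tan δ = −tan(+24.4°) × tan(+22.216°) = -0.1853, so h₀ = 1.7571 rad = 100.68°.
Daylight = 2h₀/(2π) × 24.00 h = (1.7571/π) × 24.00 = 13.42 h.

13.42 h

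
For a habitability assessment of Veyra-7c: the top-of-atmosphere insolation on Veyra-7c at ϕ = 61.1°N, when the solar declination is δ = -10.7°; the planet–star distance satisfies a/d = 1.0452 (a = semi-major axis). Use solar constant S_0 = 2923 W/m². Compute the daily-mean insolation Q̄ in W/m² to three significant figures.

Q̄ ≈ 252 W/m²

cos h₀ = −tan(+61.1°) tan(-10.700°) = 0.3423, h₀ = 1.2214 rad.
Bracket: h₀ sin ϕ sin δ + cos ϕ cos δ sin h₀ = 1.2214×0.87546×-0.18567 + 0.48328×0.98261×0.93960 = -0.198534 + 0.446193 = 0.247659.
Inverse-square distance factor (a/d)² = 1.0452² = 1.092443.
Q̄ = (S_0/π) × 1.092443 × [bracket] = (2923/π) × 1.092443 × 0.247659 = 251.7 W/m².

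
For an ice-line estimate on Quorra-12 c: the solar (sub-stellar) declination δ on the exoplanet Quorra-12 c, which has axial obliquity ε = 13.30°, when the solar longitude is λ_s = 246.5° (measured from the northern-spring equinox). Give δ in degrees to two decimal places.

δ = -12.18°

sin δ = sin ε · sin λ_s = sin 13.30° × sin 246.5° = -0.210969.
δ = arcsin(-0.210969) = -12.18°.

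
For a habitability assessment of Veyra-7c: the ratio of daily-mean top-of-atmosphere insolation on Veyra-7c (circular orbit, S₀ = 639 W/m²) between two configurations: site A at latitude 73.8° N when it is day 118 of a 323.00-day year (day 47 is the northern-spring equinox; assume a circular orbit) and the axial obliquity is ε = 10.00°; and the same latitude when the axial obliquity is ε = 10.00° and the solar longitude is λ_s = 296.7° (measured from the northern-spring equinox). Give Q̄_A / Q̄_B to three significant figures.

Q̄_A / Q̄_B ≈ 7.02

— Configuration A (φ=+73.8°):
Solar longitude: λ_s = 360° × (118 − 47)/323.00 = 79.133°.
sin δ = sin 10.00° × sin 79.133° = 0.17053, so δ = +9.819°.
cos H₀ = −tan(+73.8°) tan(+9.819°) = -0.5957, H₀ = 2.2089 rad.
Bracket: H₀ sin φ sin δ + cos φ cos δ sin H₀ = 2.2089×0.96029×0.17053 + 0.27899×0.98535×0.80320 = 0.361726 + 0.220802 = 0.582528.
Q̄ = (S₀/π) × [bracket] = (639/π) × 0.582528 = 118.49 W/m².
— Configuration B (φ=+73.8°):
Solar declination: sin δ = sin ε · sin λ_s = sin 10.00° × sin 296.7° = -0.15513, so δ = -8.924°.
cos H₀ = −tan(+73.8°) tan(-8.924°) = 0.5405, H₀ = 0.9998 rad.
Bracket: H₀ sin φ sin δ + cos φ cos δ sin H₀ = 0.9998×0.96029×-0.15513 + 0.27899×0.98789×0.84134 = -0.148940 + 0.231883 = 0.082943.
Q̄ = (S₀/π) × [bracket] = (639/π) × 0.082943 = 16.871 W/m².
Ratio Q̄_A / Q̄_B = 118.49 / 16.871 = 7.023.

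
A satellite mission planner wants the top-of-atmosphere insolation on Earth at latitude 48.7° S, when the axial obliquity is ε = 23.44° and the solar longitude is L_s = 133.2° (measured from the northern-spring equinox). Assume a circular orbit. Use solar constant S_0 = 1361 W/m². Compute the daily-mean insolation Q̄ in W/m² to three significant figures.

Solar declination: sin δ = sin ε · sin L_s = sin 23.44° × sin 133.2° = 0.28998, so δ = +16.856°.
cos h₀ = −tan(-48.7°) tan(+16.856°) = 0.3449, h₀ = 1.2187 rad.
Bracket: h₀ sin ϕ sin δ + cos ϕ cos δ sin h₀ = 1.2187×-0.75126×0.28998 + 0.66000×0.95703×0.93864 = -0.265494 + 0.592882 = 0.327388.
Q̄ = (S_0/π) × [bracket] = (1361/π) × 0.327388 = 141.8 W/m².

Q̄ ≈ 142 W/m²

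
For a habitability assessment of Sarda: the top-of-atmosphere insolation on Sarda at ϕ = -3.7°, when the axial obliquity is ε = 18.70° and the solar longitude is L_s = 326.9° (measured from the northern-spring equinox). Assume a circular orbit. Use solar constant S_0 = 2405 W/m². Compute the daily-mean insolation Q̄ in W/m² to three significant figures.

Q̄ ≈ 766 W/m²

Solar declination: sin δ = sin ε · sin L_s = sin 18.70° × sin 326.9° = -0.17509, so δ = -10.084°.
cos h₀ = −tan(-3.7°) tan(-10.084°) = -0.0115, h₀ = 1.5823 rad.
Bracket: h₀ sin ϕ sin δ + cos ϕ cos δ sin h₀ = 1.5823×-0.06453×-0.17509 + 0.99792×0.98455×0.99993 = 0.017878 + 0.982433 = 1.000311.
Q̄ = (S_0/π) × [bracket] = (2405/π) × 1.000311 = 765.8 W/m².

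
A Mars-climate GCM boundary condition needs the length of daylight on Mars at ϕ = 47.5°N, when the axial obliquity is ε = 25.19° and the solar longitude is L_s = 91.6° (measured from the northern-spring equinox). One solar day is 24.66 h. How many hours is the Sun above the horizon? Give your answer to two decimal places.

Solar declination: sin δ = sin ε · sin L_s = sin 25.19° × sin 91.6° = 0.42546, so δ = +25.179°.
cos h₀ = −tan ϕ · tan δ = −tan(+47.5°) × tan(+25.179°) = -0.5131, so h₀ = 2.1095 rad = 120.87°.
Daylight = 2h₀/(2π) × 24.66 h = (2.1095/π) × 24.66 = 16.56 h.

16.56 h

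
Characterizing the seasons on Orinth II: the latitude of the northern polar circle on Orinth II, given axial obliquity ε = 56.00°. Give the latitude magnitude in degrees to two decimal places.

34.00°

The polar circle is the lowest latitude that experiences at least one full rotation of continuous daylight at the northern-summer solstice; it lies at |ϕ| = 90° − ε = 90° − 56.00° = 34.00°.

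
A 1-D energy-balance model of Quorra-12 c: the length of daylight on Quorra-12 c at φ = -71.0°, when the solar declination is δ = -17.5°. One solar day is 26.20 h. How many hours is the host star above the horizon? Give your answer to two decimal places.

cos H₀ = −tan φ · tan δ = −tan(-71.0°) × tan(-17.500°) = -0.9157, so H₀ = 2.7280 rad = 156.30°.
Daylight = 2H₀/(2π) × 26.20 h = (2.7280/π) × 26.20 = 22.75 h.

22.75 h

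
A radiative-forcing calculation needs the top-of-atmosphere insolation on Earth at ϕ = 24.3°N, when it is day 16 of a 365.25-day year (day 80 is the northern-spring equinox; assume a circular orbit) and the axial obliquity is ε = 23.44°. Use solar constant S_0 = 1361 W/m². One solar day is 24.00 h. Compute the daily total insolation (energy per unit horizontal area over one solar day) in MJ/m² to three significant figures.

Solar longitude: L_s = 360° × (16 − 80)/365.25 = -63.080°, i.e. -63.080° + 360° = 296.920°.
sin δ = sin 23.44° × sin 296.920° = -0.35468, so δ = -20.774°.
cos h₀ = −tan(+24.3°) tan(-20.774°) = 0.1713, h₀ = 1.3987 rad.
Bracket: h₀ sin ϕ sin δ + cos ϕ cos δ sin h₀ = 1.3987×0.41151×-0.35468 + 0.91140×0.93499×0.98522 = -0.204146 + 0.839555 = 0.635409.
Q̄ = (S_0/π) × [bracket] = (1361/π) × 0.635409 = 275.27 W/m².
Daily total = Q̄ × 24.00 h × 3600 s/h = 275.27 × 24.00 × 3600 / 10⁶ = 23.78 MJ/m².

23.8 MJ/m²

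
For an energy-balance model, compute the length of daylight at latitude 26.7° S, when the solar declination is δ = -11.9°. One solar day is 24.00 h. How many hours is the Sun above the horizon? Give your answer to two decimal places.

cos h₀ = −tan ϕ · tan δ = −tan(-26.7°) × tan(-11.900°) = -0.1060, so h₀ = 1.6770 rad = 96.08°.
Daylight = 2h₀/(2π) × 24.00 h = (1.6770/π) × 24.00 = 12.81 h.

12.81 h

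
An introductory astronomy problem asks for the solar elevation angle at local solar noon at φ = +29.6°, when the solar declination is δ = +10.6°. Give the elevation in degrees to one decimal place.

At local noon the hour angle is zero, so the zenith angle equals |φ − δ| = |+29.6° − (+10.600°)| = 19.000°.
Elevation = 90° − 19.000° = 71.0°.

71.0°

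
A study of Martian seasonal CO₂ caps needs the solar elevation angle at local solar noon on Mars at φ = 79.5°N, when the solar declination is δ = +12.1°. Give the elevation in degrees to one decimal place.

At local noon the hour angle is zero, so the zenith angle equals |φ − δ| = |+79.5° − (+12.100°)| = 67.400°.
Elevation = 90° − 67.400° = 22.6°.

22.6°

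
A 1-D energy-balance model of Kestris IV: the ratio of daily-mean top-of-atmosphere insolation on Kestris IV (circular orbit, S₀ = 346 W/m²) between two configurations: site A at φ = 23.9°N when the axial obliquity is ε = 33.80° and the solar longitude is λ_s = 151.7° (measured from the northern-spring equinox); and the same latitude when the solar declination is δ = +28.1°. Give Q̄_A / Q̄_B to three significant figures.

— Configuration A (φ=+23.9°):
Solar declination: sin δ = sin ε · sin λ_s = sin 33.80° × sin 151.7° = 0.26373, so δ = +15.292°.
cos H₀ = −tan(+23.9°) tan(+15.292°) = -0.1212, H₀ = 1.6923 rad.
Bracket: H₀ sin φ sin δ + cos φ cos δ sin H₀ = 1.6923×0.40514×0.26373 + 0.91425×0.96460×0.99263 = 0.180818 + 0.875386 = 1.056204.
Q̄ = (S₀/π) × [bracket] = (346/π) × 1.056204 = 116.33 W/m².
— Configuration B (φ=+23.9°):
cos H₀ = −tan(+23.9°) tan(+28.100°) = -0.2366, H₀ = 1.8097 rad.
Bracket: H₀ sin φ sin δ + cos φ cos δ sin H₀ = 1.8097×0.40514×0.47101 + 0.91425×0.88213×0.97160 = 0.345336 + 0.783583 = 1.128919.
Q̄ = (S₀/π) × [bracket] = (346/π) × 1.128919 = 124.33 W/m².
Ratio Q̄_A / Q̄_B = 116.33 / 124.33 = 0.9357.

Q̄_A / Q̄_B ≈ 0.936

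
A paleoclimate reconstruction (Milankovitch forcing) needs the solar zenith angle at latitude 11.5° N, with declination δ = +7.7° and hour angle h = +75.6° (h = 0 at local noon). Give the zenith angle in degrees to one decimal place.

cos θ_z = sin φ sin δ + cos φ cos δ cos h = 0.026713 + 0.241500 = 0.268213.
θ_z = arccos(0.268213) = 74.4°.

θ_z = 74.4°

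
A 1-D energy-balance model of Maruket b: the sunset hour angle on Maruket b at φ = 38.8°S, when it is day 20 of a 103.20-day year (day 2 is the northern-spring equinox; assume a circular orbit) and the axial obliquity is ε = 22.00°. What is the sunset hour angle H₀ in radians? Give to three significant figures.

H₀ = 1.28 rad

Solar longitude: λ_s = 360° × (20 − 2)/103.20 = 62.791°.
sin δ = sin 22.00° × sin 62.791° = 0.33315, so δ = +19.460°.
cos H₀ = −tan φ · tan δ = −tan(-38.8°) × tan(+19.460°) = 0.2841, so H₀ = 1.2827 rad = 73.50°.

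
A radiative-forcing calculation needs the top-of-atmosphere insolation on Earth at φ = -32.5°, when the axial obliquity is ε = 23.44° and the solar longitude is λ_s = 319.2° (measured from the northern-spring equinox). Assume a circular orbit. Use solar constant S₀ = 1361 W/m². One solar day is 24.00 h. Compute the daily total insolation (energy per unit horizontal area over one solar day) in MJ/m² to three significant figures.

39.1 MJ/m²

Solar declination: sin δ = sin ε · sin λ_s = sin 23.44° × sin 319.2° = -0.25992, so δ = -15.066°.
cos H₀ = −tan(-32.5°) tan(-15.066°) = -0.1715, H₀ = 1.7431 rad.
Bracket: H₀ sin φ sin δ + cos φ cos δ sin H₀ = 1.7431×-0.53730×-0.25992 + 0.84339×0.96563×0.98519 = 0.243433 + 0.802341 = 1.045774.
Q̄ = (S₀/π) × [bracket] = (1361/π) × 1.045774 = 453.05 W/m².
Daily total = Q̄ × 24.00 h × 3600 s/h = 453.05 × 24.00 × 3600 / 10⁶ = 39.14 MJ/m².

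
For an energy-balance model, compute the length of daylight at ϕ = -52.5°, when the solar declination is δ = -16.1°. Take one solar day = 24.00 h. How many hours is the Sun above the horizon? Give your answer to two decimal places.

cos h₀ = −tan ϕ · tan δ = −tan(-52.5°) × tan(-16.100°) = -0.3762, so h₀ = 1.9564 rad = 112.10°.
Daylight = 2h₀/(2π) × 24.00 h = (1.9564/π) × 24.00 = 14.95 h.

14.95 h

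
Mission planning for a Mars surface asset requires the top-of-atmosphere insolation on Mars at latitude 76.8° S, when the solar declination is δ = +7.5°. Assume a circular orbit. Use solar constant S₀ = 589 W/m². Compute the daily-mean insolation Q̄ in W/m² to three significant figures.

cos H₀ = −tan(-76.8°) tan(+7.500°) = 0.5613, H₀ = 0.9748 rad.
Bracket: H₀ sin φ sin δ + cos φ cos δ sin H₀ = 0.9748×-0.97358×0.13053 + 0.22835×0.99144×0.82761 = -0.123879 + 0.187367 = 0.063488.
Q̄ = (S₀/π) × [bracket] = (589/π) × 0.063488 = 11.90 W/m².

Q̄ ≈ 11.9 W/m²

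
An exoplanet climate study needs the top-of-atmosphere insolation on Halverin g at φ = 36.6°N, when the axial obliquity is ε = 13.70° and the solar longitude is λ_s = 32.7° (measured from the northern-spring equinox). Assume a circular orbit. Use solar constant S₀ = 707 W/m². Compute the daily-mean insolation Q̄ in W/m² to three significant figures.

Q̄ ≈ 207 W/m²

Solar declination: sin δ = sin ε · sin λ_s = sin 13.70° × sin 32.7° = 0.12795, so δ = +7.351°.
cos H₀ = −tan(+36.6°) tan(+7.351°) = -0.0958, H₀ = 1.6668 rad.
Bracket: H₀ sin φ sin δ + cos φ cos δ sin H₀ = 1.6668×0.59622×0.12795 + 0.80282×0.99178×0.99540 = 0.127154 + 0.792558 = 0.919712.
Q̄ = (S₀/π) × [bracket] = (707/π) × 0.919712 = 207.0 W/m².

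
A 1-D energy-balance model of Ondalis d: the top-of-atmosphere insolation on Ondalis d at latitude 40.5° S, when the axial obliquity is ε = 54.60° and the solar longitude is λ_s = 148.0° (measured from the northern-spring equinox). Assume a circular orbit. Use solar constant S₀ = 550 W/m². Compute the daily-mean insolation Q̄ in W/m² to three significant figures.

Q̄ ≈ 53.1 W/m²

Solar declination: sin δ = sin ε · sin λ_s = sin 54.60° × sin 148.0° = 0.43195, so δ = +25.591°.
cos H₀ = −tan(-40.5°) tan(+25.591°) = 0.4091, H₀ = 1.1494 rad.
Bracket: H₀ sin φ sin δ + cos φ cos δ sin H₀ = 1.1494×-0.64945×0.43195 + 0.76041×0.90190×0.91251 = -0.322441 + 0.625812 = 0.303371.
Q̄ = (S₀/π) × [bracket] = (550/π) × 0.303371 = 53.11 W/m².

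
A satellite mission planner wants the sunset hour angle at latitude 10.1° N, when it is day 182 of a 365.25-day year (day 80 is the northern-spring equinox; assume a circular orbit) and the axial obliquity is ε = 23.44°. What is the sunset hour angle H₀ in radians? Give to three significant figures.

H₀ = 1.65 rad

Solar longitude: λ_s = 360° × (182 − 80)/365.25 = 100.534°.
sin δ = sin 23.44° × sin 100.534° = 0.39108, so δ = +23.022°.
cos H₀ = −tan φ · tan δ = −tan(+10.1°) × tan(+23.022°) = -0.0757, so H₀ = 1.6466 rad = 94.34°.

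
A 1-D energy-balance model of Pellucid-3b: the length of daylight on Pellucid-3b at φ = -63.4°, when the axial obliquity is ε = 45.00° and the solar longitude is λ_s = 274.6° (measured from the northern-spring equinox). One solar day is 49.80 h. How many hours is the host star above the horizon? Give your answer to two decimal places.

Solar declination: sin δ = sin ε · sin λ_s = sin 45.00° × sin 274.6° = -0.70483, so δ = -44.816°.
Sunrise equation: cos H₀ = −tan φ · tan δ = -1.9842 ≤ −1, so the host star never sets (polar day) and H₀ = π.
Daylight = 2H₀/(2π) × 49.80 h = (3.1416/π) × 49.80 = 49.80 h.

49.80 h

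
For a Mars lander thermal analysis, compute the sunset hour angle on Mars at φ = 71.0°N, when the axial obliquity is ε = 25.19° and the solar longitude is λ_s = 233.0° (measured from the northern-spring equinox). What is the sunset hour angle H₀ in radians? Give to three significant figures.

Solar declination: sin δ = sin ε · sin λ_s = sin 25.19° × sin 233.0° = -0.33992, so δ = -19.872°.
cos H₀ = −tan φ · tan δ = 1.0497 ≥ 1, so the Sun never rises (polar night) and H₀ = 0.

H₀ = 0.00 rad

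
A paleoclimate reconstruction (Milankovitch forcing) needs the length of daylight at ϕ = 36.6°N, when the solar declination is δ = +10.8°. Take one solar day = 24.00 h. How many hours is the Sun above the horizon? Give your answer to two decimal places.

cos h₀ = −tan ϕ · tan δ = −tan(+36.6°) × tan(+10.800°) = -0.1417, so h₀ = 1.7129 rad = 98.14°.
Daylight = 2h₀/(2π) × 24.00 h = (1.7129/π) × 24.00 = 13.09 h.

13.09 h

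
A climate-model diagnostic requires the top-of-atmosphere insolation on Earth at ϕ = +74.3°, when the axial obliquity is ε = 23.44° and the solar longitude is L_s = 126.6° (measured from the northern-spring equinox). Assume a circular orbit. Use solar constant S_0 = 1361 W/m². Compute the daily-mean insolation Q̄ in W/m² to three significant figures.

Q̄ ≈ 418 W/m²

Solar declination: sin δ = sin ε · sin L_s = sin 23.44° × sin 126.6° = 0.31935, so δ = +18.624°.
cos h₀ = −tan(+74.3°) tan(+18.624°) = -1.1989 ≤ −1 ⇒ polar day, h₀ = π.
Bracket: h₀ sin ϕ sin δ + cos ϕ cos δ sin h₀ = 3.1416×0.96269×0.31935 + 0.27060×0.94764×0.00000 = 0.965838 + 0.000000 = 0.965838.
Q̄ = (S_0/π) × [bracket] = (1361/π) × 0.965838 = 418.4 W/m².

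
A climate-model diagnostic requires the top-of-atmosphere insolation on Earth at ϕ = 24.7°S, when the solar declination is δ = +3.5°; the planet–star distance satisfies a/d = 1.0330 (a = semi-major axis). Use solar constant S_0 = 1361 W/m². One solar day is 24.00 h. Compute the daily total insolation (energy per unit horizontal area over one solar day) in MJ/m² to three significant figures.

cos h₀ = −tan(-24.7°) tan(+3.500°) = 0.0281, h₀ = 1.5427 rad.
Bracket: h₀ sin ϕ sin δ + cos ϕ cos δ sin h₀ = 1.5427×-0.41787×0.06105 + 0.90851×0.99813×0.99960 = -0.039356 + 0.906448 = 0.867092.
Inverse-square distance factor (a/d)² = 1.0330² = 1.067089.
Q̄ = (S_0/π) × 1.067089 × [bracket] = (1361/π) × 1.067089 × 0.867092 = 400.84 W/m².
Daily total = Q̄ × 24.00 h × 3600 s/h = 400.84 × 24.00 × 3600 / 10⁶ = 34.63 MJ/m².

34.6 MJ/m²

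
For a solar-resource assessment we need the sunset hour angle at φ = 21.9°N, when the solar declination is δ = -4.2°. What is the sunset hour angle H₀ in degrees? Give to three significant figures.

H₀ = 88.3°

cos H₀ = −tan φ · tan δ = −tan(+21.9°) × tan(-4.200°) = 0.0295, so H₀ = 1.5413 rad = 88.31°.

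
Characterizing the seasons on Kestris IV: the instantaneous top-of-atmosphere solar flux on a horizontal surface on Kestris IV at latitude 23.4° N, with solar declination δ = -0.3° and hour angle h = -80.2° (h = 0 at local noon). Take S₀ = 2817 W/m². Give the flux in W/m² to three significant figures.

cos θ_z = sin φ sin δ + cos φ cos δ cos h = -0.002079 + 0.156208 = 0.154129.
Flux = S₀ · cos θ_z = 2817 × 0.154129 = 434.2 W/m².

434 W/m²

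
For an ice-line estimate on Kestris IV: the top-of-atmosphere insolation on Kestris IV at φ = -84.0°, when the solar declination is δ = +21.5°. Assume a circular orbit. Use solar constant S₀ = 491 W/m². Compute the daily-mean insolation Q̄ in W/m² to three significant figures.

Q̄ ≈ 0.00 W/m²

cos H₀ = −tan(-84.0°) tan(+21.500°) = 3.7478 ≥ 1 ⇒ polar night, H₀ = 0 and Q̄ = 0.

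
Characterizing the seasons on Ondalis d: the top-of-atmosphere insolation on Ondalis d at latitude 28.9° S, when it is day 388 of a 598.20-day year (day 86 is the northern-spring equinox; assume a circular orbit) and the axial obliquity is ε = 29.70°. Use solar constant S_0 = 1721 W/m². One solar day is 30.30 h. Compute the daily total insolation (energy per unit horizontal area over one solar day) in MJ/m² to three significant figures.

Solar longitude: L_s = 360° × (388 − 86)/598.20 = 181.745°.
sin δ = sin 29.70° × sin 181.745° = -0.01509, so δ = -0.865°.
cos h₀ = −tan(-28.9°) tan(-0.865°) = -0.0083, h₀ = 1.5791 rad.
Bracket: h₀ sin ϕ sin δ + cos ϕ cos δ sin h₀ = 1.5791×-0.48328×-0.01509 + 0.87546×0.99989×0.99997 = 0.011516 + 0.875337 = 0.886853.
Q̄ = (S_0/π) × [bracket] = (1721/π) × 0.886853 = 485.83 W/m².
Daily total = Q̄ × 30.30 h × 3600 s/h = 485.83 × 30.30 × 3600 / 10⁶ = 52.99 MJ/m².

53.0 MJ/m²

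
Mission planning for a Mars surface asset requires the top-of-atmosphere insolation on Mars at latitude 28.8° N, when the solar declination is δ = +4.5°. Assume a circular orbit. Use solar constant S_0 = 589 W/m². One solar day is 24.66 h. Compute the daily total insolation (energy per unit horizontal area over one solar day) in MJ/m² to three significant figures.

15.5 MJ/m²

cos h₀ = −tan(+28.8°) tan(+4.500°) = -0.0433, h₀ = 1.6141 rad.
Bracket: h₀ sin ϕ sin δ + cos ϕ cos δ sin h₀ = 1.6141×0.48175×0.07846 + 0.87631×0.99692×0.99906 = 0.061010 + 0.872790 = 0.933800.
Q̄ = (S_0/π) × [bracket] = (589/π) × 0.933800 = 175.07 W/m².
Daily total = Q̄ × 24.66 h × 3600 s/h = 175.07 × 24.66 × 3600 / 10⁶ = 15.54 MJ/m².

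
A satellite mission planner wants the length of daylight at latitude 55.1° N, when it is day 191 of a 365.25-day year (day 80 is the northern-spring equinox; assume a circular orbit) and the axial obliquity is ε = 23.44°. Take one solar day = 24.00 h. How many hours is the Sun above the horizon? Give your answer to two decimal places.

16.73 h

Solar longitude: λ_s = 360° × (191 − 80)/365.25 = 109.405°.
sin δ = sin 23.44° × sin 109.405° = 0.37519, so δ = +22.036°.
cos H₀ = −tan φ · tan δ = −tan(+55.1°) × tan(+22.036°) = -0.5802, so H₀ = 2.1898 rad = 125.47°.
Daylight = 2H₀/(2π) × 24.00 h = (2.1898/π) × 24.00 = 16.73 h.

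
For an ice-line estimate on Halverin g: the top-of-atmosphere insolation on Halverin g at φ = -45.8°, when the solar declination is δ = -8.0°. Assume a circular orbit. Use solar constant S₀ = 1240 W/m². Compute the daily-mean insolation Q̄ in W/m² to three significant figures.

cos H₀ = −tan(-45.8°) tan(-8.000°) = -0.1445, H₀ = 1.7158 rad.
Bracket: H₀ sin φ sin δ + cos φ cos δ sin H₀ = 1.7158×-0.71691×-0.13917 + 0.69717×0.99027×0.98950 = 0.171189 + 0.683137 = 0.854326.
Q̄ = (S₀/π) × [bracket] = (1240/π) × 0.854326 = 337.2 W/m².

Q̄ ≈ 337 W/m²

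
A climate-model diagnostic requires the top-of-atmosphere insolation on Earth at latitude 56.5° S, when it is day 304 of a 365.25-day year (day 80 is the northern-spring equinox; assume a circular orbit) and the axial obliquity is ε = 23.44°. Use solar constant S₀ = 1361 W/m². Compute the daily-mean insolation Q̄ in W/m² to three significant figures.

Solar longitude: λ_s = 360° × (304 − 80)/365.25 = 220.780°.
sin δ = sin 23.44° × sin 220.780° = -0.25982, so δ = -15.059°.
cos H₀ = −tan(-56.5°) tan(-15.059°) = -0.4065, H₀ = 1.9894 rad.
Bracket: H₀ sin φ sin δ + cos φ cos δ sin H₀ = 1.9894×-0.83389×-0.25982 + 0.55194×0.96566×0.91365 = 0.431026 + 0.486963 = 0.917989.
Q̄ = (S₀/π) × [bracket] = (1361/π) × 0.917989 = 397.7 W/m².

Q̄ ≈ 398 W/m²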